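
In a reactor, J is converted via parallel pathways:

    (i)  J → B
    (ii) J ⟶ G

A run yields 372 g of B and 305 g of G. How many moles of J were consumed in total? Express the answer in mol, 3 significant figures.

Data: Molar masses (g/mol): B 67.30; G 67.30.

n(B) = 372 / 67.30 = 5.527 mol
n(G) = 305 / 67.30 = 4.532 mol
n(J) via (i) = (1/1)×5.527 = 5.527 mol
n(J) via (ii) = (1/1)×4.532 = 4.532 mol
total n(J) = 5.527 + 4.532 = 10.06 mol

10.1 mol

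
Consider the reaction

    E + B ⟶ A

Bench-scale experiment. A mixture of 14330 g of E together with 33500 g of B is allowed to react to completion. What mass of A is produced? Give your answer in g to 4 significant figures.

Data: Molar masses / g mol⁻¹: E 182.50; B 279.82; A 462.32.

36300 g

n(E) = 14330 / 182.50 = 78.52 mol
n(B) = 33500 / 279.82 = 119.7 mol
n/ν for E = 78.52/1 = 78.52
n/ν for B = 119.7/1 = 119.7
Smallest n/ν is E → limiting reagent.
n(A) = (1/1) × 78.52 = 78.52 mol
mass = 78.52 × 462.32 = 36300 g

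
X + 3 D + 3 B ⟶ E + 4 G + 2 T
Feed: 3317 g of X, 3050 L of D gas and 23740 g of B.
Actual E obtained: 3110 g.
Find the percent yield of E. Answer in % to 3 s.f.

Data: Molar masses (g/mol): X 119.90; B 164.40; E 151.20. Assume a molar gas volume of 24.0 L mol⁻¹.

n(X) = 3317 / 119.90 = 27.66 mol
n(D) = 3050 / 24.0 = 127.1 mol
n(B) = 23740 / 164.40 = 144.4 mol
n/ν for X = 27.66/1 = 27.66
n/ν for D = 127.1/3 = 42.37
n/ν for B = 144.4/3 = 48.13
Smallest n/ν is X → limiting reagent.
theoretical n(E) = (1/1) × 27.66 = 27.66 mol → 4182 g
% yield = 3110 / 4182 × 100 = 74.37 %

74.4 %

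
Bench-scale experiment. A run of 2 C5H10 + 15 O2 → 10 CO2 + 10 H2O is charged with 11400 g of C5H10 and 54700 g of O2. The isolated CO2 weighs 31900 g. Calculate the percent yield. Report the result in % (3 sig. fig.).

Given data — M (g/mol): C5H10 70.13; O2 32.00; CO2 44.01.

n(C5H10) = 11400 / 70.13 = 162.6 mol
n(O2) = 54700 / 32.00 = 1709 mol
n/ν for C5H10 = 162.6/2 = 81.30
n/ν for O2 = 1709/15 = 113.9
Smallest n/ν is C5H10 → limiting reagent.
theoretical n(CO2) = (10/2) × 162.6 = 813.0 mol → 35780 g
% yield = 31900 / 35780 × 100 = 89.16 %

89.2 %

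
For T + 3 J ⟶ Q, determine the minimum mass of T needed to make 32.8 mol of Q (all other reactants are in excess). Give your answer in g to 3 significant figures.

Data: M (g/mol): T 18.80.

n(Q) = 32.80 mol
n(T) = (1/1) × 32.80 = 32.80 mol
mass = 32.80 × 18.80 = 616.6 g

617 g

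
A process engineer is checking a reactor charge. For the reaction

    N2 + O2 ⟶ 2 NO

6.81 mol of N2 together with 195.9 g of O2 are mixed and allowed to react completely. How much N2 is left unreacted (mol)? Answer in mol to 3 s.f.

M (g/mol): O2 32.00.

0.688 mol

n(N2) = 6.810 mol
n(O2) = 195.9 / 32.00 = 6.122 mol
n/ν → N2: 6.810, O2: 6.122; O2 is limiting.
N2 consumed = (1/1) × 6.122 = 6.122 mol
N2 remaining = 6.810 − 6.122 = 0.6880 mol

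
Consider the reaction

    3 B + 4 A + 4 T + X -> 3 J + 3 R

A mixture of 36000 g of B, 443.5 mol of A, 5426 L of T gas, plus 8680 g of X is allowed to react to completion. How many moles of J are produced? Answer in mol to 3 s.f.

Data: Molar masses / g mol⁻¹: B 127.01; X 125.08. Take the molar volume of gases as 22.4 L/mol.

182 mol

n(B) = 36000 / 127.01 = 283.4 mol
n(A) = 443.5 mol
n(T) = 5426 / 22.4 = 242.2 mol
n(X) = 8680 / 125.08 = 69.40 mol
n/ν for B = 283.4/3 = 94.47
n/ν for A = 443.5/4 = 110.9
n/ν for T = 242.2/4 = 60.55
n/ν for X = 69.40/1 = 69.40
Smallest n/ν is T → limiting reagent.
n(J) = (3/4) × 242.2 = 181.7 mol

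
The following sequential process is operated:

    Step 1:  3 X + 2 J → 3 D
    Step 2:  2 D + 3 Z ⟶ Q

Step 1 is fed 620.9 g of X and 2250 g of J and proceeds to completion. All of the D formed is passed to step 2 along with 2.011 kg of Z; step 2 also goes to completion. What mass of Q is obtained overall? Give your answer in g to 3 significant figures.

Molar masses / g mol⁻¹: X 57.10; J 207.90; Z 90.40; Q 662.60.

Step 1:
n(X) = 620.9 / 57.10 = 10.87 mol
n(J) = 2250 / 207.90 = 10.82 mol
n/ν → X: 3.623, J: 5.410; X is limiting.
n(D) produced = (3/3) × 10.87 = 10.87 mol
Step 2:
n(D) available = 10.87 mol
n(Z) = 2.011×1000 / 90.40 = 22.25 mol
n/ν → D: 5.435, Z: 7.417; D is limiting.
n(Q) = (1/2) × 10.87 = 5.435 mol
mass = 5.435 × 662.60 = 3601 g

3600 g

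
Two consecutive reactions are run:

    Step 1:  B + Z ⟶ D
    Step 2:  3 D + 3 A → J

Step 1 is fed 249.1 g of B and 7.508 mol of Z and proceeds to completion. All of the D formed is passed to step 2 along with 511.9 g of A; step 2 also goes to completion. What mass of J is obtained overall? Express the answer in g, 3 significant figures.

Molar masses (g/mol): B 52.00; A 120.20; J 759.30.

Step 1:
n(B) = 249.1 / 52.00 = 4.790 mol
n(Z) = 7.508 mol
n/ν for B = 4.790/1 = 4.790
n/ν for Z = 7.508/1 = 7.508
Smallest n/ν is B → limiting reagent.
n(D) produced = (1/1) × 4.790 = 4.790 mol
Step 2:
n(D) available = 4.790 mol
n(A) = 511.9 / 120.20 = 4.259 mol
n/ν for D = 4.790/3 = 1.597
n/ν for A = 4.259/3 = 1.420
Smallest n/ν is A → limiting reagent.
n(J) = (1/3) × 4.259 = 1.420 mol
mass = 1.420 × 759.30 = 1078 g

1080 g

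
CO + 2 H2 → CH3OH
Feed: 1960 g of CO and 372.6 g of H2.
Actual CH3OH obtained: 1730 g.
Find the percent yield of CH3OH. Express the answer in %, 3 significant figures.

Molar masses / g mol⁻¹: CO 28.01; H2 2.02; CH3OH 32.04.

77.2 %

n(CO) = 1960 / 28.01 = 69.98 mol
n(H2) = 372.6 / 2.02 = 184.5 mol
n/ν → CO: 69.98, H2: 92.25; CO is limiting.
theoretical n(CH3OH) = (1/1) × 69.98 = 69.98 mol → 2242 g
% yield = 1730 / 2242 × 100 = 77.16 %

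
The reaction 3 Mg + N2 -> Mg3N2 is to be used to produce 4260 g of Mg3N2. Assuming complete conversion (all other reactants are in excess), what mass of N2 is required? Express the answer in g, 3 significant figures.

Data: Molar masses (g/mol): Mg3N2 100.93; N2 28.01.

1180 g

n(Mg3N2) = 4260 / 100.93 = 42.21 mol
n(N2) = (1/1) × 42.21 = 42.21 mol
mass = 42.21 × 28.01 = 1182 g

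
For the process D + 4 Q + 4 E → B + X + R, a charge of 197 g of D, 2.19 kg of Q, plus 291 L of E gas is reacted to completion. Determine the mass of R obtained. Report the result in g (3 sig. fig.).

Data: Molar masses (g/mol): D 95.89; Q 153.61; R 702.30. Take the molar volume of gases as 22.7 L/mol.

1440 g

n(D) = 197.0 / 95.89 = 2.054 mol
n(Q) = 2.190×1000 / 153.61 = 14.26 mol
n(E) = 291.0 / 22.7 = 12.82 mol
n/ν for D = 2.054/1 = 2.054
n/ν for Q = 14.26/4 = 3.565
n/ν for E = 12.82/4 = 3.205
Smallest n/ν is D → limiting reagent.
n(R) = (1/1) × 2.054 = 2.054 mol
mass = 2.054 × 702.30 = 1443 g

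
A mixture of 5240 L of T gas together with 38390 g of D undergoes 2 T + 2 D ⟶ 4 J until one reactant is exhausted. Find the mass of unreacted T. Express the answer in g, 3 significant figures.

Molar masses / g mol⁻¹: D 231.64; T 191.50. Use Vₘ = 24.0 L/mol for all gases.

10100 g

n(T) = 5240 / 24.0 = 218.3 mol
n(D) = 38390 / 231.64 = 165.7 mol
n/ν → T: 109.2, D: 82.85; D is limiting.
T consumed = (2/2) × 165.7 = 165.7 mol
T remaining = 218.3 − 165.7 = 52.60 mol
mass = 52.60 × 191.50 = 10070 g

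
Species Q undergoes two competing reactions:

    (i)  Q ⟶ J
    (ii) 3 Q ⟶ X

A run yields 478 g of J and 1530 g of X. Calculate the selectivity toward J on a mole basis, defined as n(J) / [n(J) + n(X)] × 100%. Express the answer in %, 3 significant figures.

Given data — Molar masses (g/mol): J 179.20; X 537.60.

n(J) = 478 / 179.20 = 2.667 mol
n(X) = 1530 / 537.60 = 2.846 mol
selectivity = 2.667/(2.667+2.846) × 100 = 48.38 %

48.4 %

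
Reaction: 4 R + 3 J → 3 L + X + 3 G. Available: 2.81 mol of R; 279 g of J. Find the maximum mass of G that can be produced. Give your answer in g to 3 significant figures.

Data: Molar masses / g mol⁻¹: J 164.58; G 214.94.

364 g

n(R) = 2.810 mol
n(J) = 279.0 / 164.58 = 1.695 mol
n/ν → R: 0.7025, J: 0.5650; J is limiting.
n(G) = (3/3) × 1.695 = 1.695 mol
mass = 1.695 × 214.94 = 364.3 g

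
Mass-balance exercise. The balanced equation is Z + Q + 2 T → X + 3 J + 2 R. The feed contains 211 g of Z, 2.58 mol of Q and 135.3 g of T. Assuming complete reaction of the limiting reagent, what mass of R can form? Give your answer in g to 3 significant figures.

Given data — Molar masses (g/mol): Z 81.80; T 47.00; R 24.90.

71.7 g

n(Z) = 211.0 / 81.80 = 2.579 mol
n(Q) = 2.580 mol
n(T) = 135.3 / 47.00 = 2.879 mol
n/ν for Z = 2.579/1 = 2.579
n/ν for Q = 2.580/1 = 2.580
n/ν for T = 2.879/2 = 1.440
Smallest n/ν is T → limiting reagent.
n(R) = (2/2) × 2.879 = 2.879 mol
mass = 2.879 × 24.90 = 71.69 g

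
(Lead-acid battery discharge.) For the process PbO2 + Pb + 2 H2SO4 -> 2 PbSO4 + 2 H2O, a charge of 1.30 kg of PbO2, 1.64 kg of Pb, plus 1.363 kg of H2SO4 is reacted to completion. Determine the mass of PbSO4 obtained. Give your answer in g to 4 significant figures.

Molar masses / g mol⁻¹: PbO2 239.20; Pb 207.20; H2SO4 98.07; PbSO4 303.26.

n(PbO2) = 1.300×1000 / 239.20 = 5.435 mol
n(Pb) = 1.640×1000 / 207.20 = 7.915 mol
n(H2SO4) = 1.363×1000 / 98.07 = 13.90 mol
n/ν for PbO2 = 5.435/1 = 5.435
n/ν for Pb = 7.915/1 = 7.915
n/ν for H2SO4 = 13.90/2 = 6.950
Smallest n/ν is PbO2 → limiting reagent.
n(PbSO4) = (2/1) × 5.435 = 10.87 mol
mass = 10.87 × 303.26 = 3296 g

3296 g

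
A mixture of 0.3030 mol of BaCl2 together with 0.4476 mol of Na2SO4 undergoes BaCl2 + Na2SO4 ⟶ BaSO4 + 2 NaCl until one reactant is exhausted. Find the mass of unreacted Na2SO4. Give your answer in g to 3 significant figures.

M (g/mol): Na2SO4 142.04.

n(BaCl2) = 0.3030 mol
n(Na2SO4) = 0.4476 mol
n/ν for BaCl2 = 0.3030/1 = 0.3030
n/ν for Na2SO4 = 0.4476/1 = 0.4476
Smallest n/ν is BaCl2 → limiting reagent.
Na2SO4 consumed = (1/1) × 0.3030 = 0.3030 mol
Na2SO4 remaining = 0.4476 − 0.3030 = 0.1446 mol
mass = 0.1446 × 142.04 = 20.54 g

20.5 g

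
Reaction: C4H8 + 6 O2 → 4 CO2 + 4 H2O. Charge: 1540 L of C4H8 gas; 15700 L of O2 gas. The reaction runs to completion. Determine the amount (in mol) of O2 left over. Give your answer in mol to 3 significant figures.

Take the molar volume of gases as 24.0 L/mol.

n(C4H8) = 1540 / 24.0 = 64.17 mol
n(O2) = 15700 / 24.0 = 654.2 mol
n/ν for C4H8 = 64.17/1 = 64.17
n/ν for O2 = 654.2/6 = 109.0
Smallest n/ν is C4H8 → limiting reagent.
O2 consumed = (6/1) × 64.17 = 385.0 mol
O2 remaining = 654.2 − 385.0 = 269.2 mol

269 mol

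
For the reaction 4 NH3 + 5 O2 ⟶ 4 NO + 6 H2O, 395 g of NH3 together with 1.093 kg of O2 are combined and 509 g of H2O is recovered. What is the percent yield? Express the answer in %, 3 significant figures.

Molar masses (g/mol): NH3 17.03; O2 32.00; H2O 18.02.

n(NH3) = 395.0 / 17.03 = 23.19 mol
n(O2) = 1.093×1000 / 32.00 = 34.16 mol
n/ν for NH3 = 23.19/4 = 5.798
n/ν for O2 = 34.16/5 = 6.832
Smallest n/ν is NH3 → limiting reagent.
theoretical n(H2O) = (6/4) × 23.19 = 34.79 mol → 626.9 g
% yield = 509 / 626.9 × 100 = 81.19 %

81.2 %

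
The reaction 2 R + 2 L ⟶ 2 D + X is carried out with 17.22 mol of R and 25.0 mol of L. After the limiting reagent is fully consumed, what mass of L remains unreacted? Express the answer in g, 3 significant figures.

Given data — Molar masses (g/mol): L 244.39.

1900 g

n(R) = 17.22 mol
n(L) = 25.00 mol
n/ν → R: 8.610, L: 12.50; R is limiting.
L consumed = (2/2) × 17.22 = 17.22 mol
L remaining = 25.00 − 17.22 = 7.780 mol
mass = 7.780 × 244.39 = 1901 g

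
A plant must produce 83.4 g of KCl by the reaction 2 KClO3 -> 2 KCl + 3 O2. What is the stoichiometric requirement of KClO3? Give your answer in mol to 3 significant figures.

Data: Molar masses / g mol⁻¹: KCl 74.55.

n(KCl) = 83.4 / 74.55 = 1.119 mol
n(KClO3) = (2/2) × 1.119 = 1.119 mol

1.12 mol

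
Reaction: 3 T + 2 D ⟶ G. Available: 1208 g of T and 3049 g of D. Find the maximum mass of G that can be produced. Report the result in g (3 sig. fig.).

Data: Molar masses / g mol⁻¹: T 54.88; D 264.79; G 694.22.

n(T) = 1208 / 54.88 = 22.01 mol
n(D) = 3049 / 264.79 = 11.51 mol
n/ν for T = 22.01/3 = 7.337
n/ν for D = 11.51/2 = 5.755
Smallest n/ν is D → limiting reagent.
n(G) = (1/2) × 11.51 = 5.755 mol
mass = 5.755 × 694.22 = 3995 g

4000 g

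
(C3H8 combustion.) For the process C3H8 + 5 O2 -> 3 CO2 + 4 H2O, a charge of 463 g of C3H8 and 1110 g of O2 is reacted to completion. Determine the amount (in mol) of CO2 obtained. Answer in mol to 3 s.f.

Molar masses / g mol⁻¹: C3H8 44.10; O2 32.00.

20.8 mol

n(C3H8) = 463.0 / 44.10 = 10.50 mol
n(O2) = 1110 / 32.00 = 34.69 mol
n/ν → C3H8: 10.50, O2: 6.938; O2 is limiting.
n(CO2) = (3/5) × 34.69 = 20.81 mol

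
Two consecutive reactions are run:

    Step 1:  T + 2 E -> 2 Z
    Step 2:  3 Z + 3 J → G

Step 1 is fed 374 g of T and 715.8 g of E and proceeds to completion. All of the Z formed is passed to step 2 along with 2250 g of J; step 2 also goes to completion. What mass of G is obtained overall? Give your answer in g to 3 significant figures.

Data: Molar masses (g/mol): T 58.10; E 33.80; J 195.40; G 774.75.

2970 g

Step 1:
n(T) = 374.0 / 58.10 = 6.437 mol
n(E) = 715.8 / 33.80 = 21.18 mol
n/ν → T: 6.437, E: 10.59; T is limiting.
n(Z) produced = (2/1) × 6.437 = 12.87 mol
Step 2:
n(Z) available = 12.87 mol
n(J) = 2250 / 195.40 = 11.51 mol
n/ν → Z: 4.290, J: 3.837; J is limiting.
n(G) = (1/3) × 11.51 = 3.837 mol
mass = 3.837 × 774.75 = 2973 g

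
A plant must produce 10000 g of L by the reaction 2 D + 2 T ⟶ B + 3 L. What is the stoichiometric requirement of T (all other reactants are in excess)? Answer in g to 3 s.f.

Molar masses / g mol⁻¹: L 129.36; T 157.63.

8120 g

n(L) = 10000 / 129.36 = 77.30 mol
n(T) = (2/3) × 77.30 = 51.53 mol
mass = 51.53 × 157.63 = 8123 g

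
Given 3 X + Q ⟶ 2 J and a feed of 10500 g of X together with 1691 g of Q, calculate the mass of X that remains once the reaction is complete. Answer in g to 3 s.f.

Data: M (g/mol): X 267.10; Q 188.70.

3320 g

n(X) = 10500 / 267.10 = 39.31 mol
n(Q) = 1691 / 188.70 = 8.961 mol
n/ν for X = 39.31/3 = 13.10
n/ν for Q = 8.961/1 = 8.961
Smallest n/ν is Q → limiting reagent.
X consumed = (3/1) × 8.961 = 26.88 mol
X remaining = 39.31 − 26.88 = 12.43 mol
mass = 12.43 × 267.10 = 3320 g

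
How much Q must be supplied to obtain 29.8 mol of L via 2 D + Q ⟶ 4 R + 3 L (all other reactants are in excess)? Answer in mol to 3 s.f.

9.93 mol

n(L) = 29.80 mol
n(Q) = (1/3) × 29.80 = 9.933 mol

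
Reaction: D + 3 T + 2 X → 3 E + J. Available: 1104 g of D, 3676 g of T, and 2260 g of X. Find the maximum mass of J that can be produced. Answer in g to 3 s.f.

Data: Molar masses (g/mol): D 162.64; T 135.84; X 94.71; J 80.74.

548 g

n(D) = 1104 / 162.64 = 6.788 mol
n(T) = 3676 / 135.84 = 27.06 mol
n(X) = 2260 / 94.71 = 23.86 mol
n/ν for D = 6.788/1 = 6.788
n/ν for T = 27.06/3 = 9.020
n/ν for X = 23.86/2 = 11.93
Smallest n/ν is D → limiting reagent.
n(J) = (1/1) × 6.788 = 6.788 mol
mass = 6.788 × 80.74 = 548.1 g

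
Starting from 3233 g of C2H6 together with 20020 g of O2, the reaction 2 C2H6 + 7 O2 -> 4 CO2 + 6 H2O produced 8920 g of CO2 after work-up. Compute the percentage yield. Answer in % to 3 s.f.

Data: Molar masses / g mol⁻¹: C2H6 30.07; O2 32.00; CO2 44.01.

n(C2H6) = 3233 / 30.07 = 107.5 mol
n(O2) = 20020 / 32.00 = 625.6 mol
n/ν for C2H6 = 107.5/2 = 53.75
n/ν for O2 = 625.6/7 = 89.37
Smallest n/ν is C2H6 → limiting reagent.
theoretical n(CO2) = (4/2) × 107.5 = 215.0 mol → 9462 g
% yield = 8920 / 9462 × 100 = 94.27 %

94.3 %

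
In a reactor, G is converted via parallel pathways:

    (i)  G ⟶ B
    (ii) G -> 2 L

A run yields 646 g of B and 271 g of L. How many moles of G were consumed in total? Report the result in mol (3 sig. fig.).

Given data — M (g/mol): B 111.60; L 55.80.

n(B) = 646 / 111.60 = 5.789 mol
n(L) = 271 / 55.80 = 4.857 mol
n(G) via (i) = (1/1)×5.789 = 5.789 mol
n(G) via (ii) = (1/2)×4.857 = 2.429 mol
total n(G) = 5.789 + 2.429 = 8.218 mol

8.22 mol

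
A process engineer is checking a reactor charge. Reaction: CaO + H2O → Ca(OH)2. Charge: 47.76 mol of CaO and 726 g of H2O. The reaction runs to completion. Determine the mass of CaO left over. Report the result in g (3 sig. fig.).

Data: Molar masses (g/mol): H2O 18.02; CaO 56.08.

n(CaO) = 47.76 mol
n(H2O) = 726.0 / 18.02 = 40.29 mol
n/ν for CaO = 47.76/1 = 47.76
n/ν for H2O = 40.29/1 = 40.29
Smallest n/ν is H2O → limiting reagent.
CaO consumed = (1/1) × 40.29 = 40.29 mol
CaO remaining = 47.76 − 40.29 = 7.470 mol
mass = 7.470 × 56.08 = 418.9 g

419 g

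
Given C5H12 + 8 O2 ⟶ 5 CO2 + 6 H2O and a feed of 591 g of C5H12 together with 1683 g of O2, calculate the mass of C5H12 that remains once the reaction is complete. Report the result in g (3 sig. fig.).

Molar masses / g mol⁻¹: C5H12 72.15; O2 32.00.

117 g

n(C5H12) = 591.0 / 72.15 = 8.191 mol
n(O2) = 1683 / 32.00 = 52.59 mol
n/ν → C5H12: 8.191, O2: 6.574; O2 is limiting.
C5H12 consumed = (1/8) × 52.59 = 6.574 mol
C5H12 remaining = 8.191 − 6.574 = 1.617 mol
mass = 1.617 × 72.15 = 116.7 g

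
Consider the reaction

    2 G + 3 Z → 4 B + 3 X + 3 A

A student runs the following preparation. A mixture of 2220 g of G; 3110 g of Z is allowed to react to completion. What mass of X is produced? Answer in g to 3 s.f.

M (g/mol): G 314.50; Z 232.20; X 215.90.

n(G) = 2220 / 314.50 = 7.059 mol
n(Z) = 3110 / 232.20 = 13.39 mol
n/ν for G = 7.059/2 = 3.530
n/ν for Z = 13.39/3 = 4.463
Smallest n/ν is G → limiting reagent.
n(X) = (3/2) × 7.059 = 10.59 mol
mass = 10.59 × 215.90 = 2286 g

2290 g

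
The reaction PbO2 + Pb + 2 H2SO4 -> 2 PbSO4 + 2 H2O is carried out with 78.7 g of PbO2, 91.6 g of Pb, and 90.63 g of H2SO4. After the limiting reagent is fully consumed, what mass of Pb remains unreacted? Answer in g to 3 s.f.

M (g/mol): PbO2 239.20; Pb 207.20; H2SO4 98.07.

n(PbO2) = 78.70 / 239.20 = 0.3290 mol
n(Pb) = 91.60 / 207.20 = 0.4421 mol
n(H2SO4) = 90.63 / 98.07 = 0.9241 mol
n/ν for PbO2 = 0.3290/1 = 0.3290
n/ν for Pb = 0.4421/1 = 0.4421
n/ν for H2SO4 = 0.9241/2 = 0.4621
Smallest n/ν is PbO2 → limiting reagent.
Pb consumed = (1/1) × 0.3290 = 0.3290 mol
Pb remaining = 0.4421 − 0.3290 = 0.1131 mol
mass = 0.1131 × 207.20 = 23.43 g

23.4 g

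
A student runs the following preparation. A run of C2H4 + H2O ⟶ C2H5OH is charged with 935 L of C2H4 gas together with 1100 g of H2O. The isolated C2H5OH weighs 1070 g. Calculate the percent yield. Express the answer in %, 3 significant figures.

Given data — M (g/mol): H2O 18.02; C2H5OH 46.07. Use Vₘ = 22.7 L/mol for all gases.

n(C2H4) = 935.0 / 22.7 = 41.19 mol
n(H2O) = 1100 / 18.02 = 61.04 mol
n/ν for C2H4 = 41.19/1 = 41.19
n/ν for H2O = 61.04/1 = 61.04
Smallest n/ν is C2H4 → limiting reagent.
theoretical n(C2H5OH) = (1/1) × 41.19 = 41.19 mol → 1898 g
% yield = 1070 / 1898 × 100 = 56.38 %

56.4 %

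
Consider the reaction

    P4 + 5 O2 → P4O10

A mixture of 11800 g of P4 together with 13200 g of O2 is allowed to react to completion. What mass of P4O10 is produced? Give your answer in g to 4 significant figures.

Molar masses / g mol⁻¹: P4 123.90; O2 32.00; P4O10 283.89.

n(P4) = 11800 / 123.90 = 95.24 mol
n(O2) = 13200 / 32.00 = 412.5 mol
n/ν → P4: 95.24, O2: 82.50; O2 is limiting.
n(P4O10) = (1/5) × 412.5 = 82.50 mol
mass = 82.50 × 283.89 = 23420 g

23420 g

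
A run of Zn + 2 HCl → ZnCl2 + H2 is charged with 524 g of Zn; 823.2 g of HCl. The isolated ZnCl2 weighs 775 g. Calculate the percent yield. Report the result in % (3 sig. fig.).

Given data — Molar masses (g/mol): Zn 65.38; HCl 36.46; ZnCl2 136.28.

n(Zn) = 524.0 / 65.38 = 8.015 mol
n(HCl) = 823.2 / 36.46 = 22.58 mol
n/ν for Zn = 8.015/1 = 8.015
n/ν for HCl = 22.58/2 = 11.29
Smallest n/ν is Zn → limiting reagent.
theoretical n(ZnCl2) = (1/1) × 8.015 = 8.015 mol → 1092 g
% yield = 775 / 1092 × 100 = 70.97 %

71.0 %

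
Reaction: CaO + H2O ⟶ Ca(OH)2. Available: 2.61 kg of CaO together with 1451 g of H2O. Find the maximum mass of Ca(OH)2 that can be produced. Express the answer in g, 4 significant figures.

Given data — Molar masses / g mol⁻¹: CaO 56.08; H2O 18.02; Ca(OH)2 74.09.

3448 g

n(CaO) = 2.610×1000 / 56.08 = 46.54 mol
n(H2O) = 1451 / 18.02 = 80.52 mol
n/ν for CaO = 46.54/1 = 46.54
n/ν for H2O = 80.52/1 = 80.52
Smallest n/ν is CaO → limiting reagent.
n(Ca(OH)2) = (1/1) × 46.54 = 46.54 mol
mass = 46.54 × 74.09 = 3448 g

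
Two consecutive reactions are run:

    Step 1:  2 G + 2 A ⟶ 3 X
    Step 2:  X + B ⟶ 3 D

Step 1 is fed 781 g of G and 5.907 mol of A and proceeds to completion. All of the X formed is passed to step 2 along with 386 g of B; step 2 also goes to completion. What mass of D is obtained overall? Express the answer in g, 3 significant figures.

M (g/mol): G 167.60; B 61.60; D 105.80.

1990 g

Step 1:
n(G) = 781.0 / 167.60 = 4.660 mol
n(A) = 5.907 mol
n/ν for G = 4.660/2 = 2.330
n/ν for A = 5.907/2 = 2.954
Smallest n/ν is G → limiting reagent.
n(X) produced = (3/2) × 4.660 = 6.990 mol
Step 2:
n(X) available = 6.990 mol
n(B) = 386.0 / 61.60 = 6.266 mol
n/ν for X = 6.990/1 = 6.990
n/ν for B = 6.266/1 = 6.266
Smallest n/ν is B → limiting reagent.
n(D) = (3/1) × 6.266 = 18.80 mol
mass = 18.80 × 105.80 = 1989 g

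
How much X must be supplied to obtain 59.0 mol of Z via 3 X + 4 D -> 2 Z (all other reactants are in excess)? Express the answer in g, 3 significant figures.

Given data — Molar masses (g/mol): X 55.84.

n(Z) = 59.00 mol
n(X) = (3/2) × 59.00 = 88.50 mol
mass = 88.50 × 55.84 = 4942 g

4940 g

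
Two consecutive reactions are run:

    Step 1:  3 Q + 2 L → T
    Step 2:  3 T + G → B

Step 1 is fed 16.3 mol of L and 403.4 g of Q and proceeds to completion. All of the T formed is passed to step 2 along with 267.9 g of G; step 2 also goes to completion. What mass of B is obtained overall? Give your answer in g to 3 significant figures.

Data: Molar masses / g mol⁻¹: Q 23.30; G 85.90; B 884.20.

Step 1:
n(L) = 16.30 mol
n(Q) = 403.4 / 23.30 = 17.31 mol
n/ν for L = 16.30/2 = 8.150
n/ν for Q = 17.31/3 = 5.770
Smallest n/ν is Q → limiting reagent.
n(T) produced = (1/3) × 17.31 = 5.770 mol
Step 2:
n(T) available = 5.770 mol
n(G) = 267.9 / 85.90 = 3.119 mol
n/ν for T = 5.770/3 = 1.923
n/ν for G = 3.119/1 = 3.119
Smallest n/ν is T → limiting reagent.
n(B) = (1/3) × 5.770 = 1.923 mol
mass = 1.923 × 884.20 = 1700 g

1700 g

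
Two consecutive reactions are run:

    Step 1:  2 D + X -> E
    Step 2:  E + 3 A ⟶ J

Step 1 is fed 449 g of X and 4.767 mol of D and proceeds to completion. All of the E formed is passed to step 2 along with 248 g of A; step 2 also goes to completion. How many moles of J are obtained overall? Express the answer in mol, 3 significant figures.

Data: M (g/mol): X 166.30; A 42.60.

Step 1:
n(X) = 449.0 / 166.30 = 2.700 mol
n(D) = 4.767 mol
n/ν → X: 2.700, D: 2.384; D is limiting.
n(E) produced = (1/2) × 4.767 = 2.384 mol
Step 2:
n(E) available = 2.384 mol
n(A) = 248.0 / 42.60 = 5.822 mol
n/ν → E: 2.384, A: 1.941; A is limiting.
n(J) = (1/3) × 5.822 = 1.941 mol

1.94 mol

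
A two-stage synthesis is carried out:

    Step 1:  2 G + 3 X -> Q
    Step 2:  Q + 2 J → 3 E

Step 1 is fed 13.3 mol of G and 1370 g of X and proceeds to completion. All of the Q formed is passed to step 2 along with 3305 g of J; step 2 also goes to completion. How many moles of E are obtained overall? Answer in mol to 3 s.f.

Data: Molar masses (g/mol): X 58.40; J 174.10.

20.0 mol

Step 1:
n(G) = 13.30 mol
n(X) = 1370 / 58.40 = 23.46 mol
n/ν for G = 13.30/2 = 6.650
n/ν for X = 23.46/3 = 7.820
Smallest n/ν is G → limiting reagent.
n(Q) produced = (1/2) × 13.30 = 6.650 mol
Step 2:
n(Q) available = 6.650 mol
n(J) = 3305 / 174.10 = 18.98 mol
n/ν for Q = 6.650/1 = 6.650
n/ν for J = 18.98/2 = 9.490
Smallest n/ν is Q → limiting reagent.
n(E) = (3/1) × 6.650 = 19.95 mol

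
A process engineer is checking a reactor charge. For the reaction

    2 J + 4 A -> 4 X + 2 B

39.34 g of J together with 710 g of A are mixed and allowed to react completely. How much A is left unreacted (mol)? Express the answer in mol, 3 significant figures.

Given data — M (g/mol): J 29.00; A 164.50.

1.60 mol

n(J) = 39.34 / 29.00 = 1.357 mol
n(A) = 710.0 / 164.50 = 4.316 mol
n/ν for J = 1.357/2 = 0.6785
n/ν for A = 4.316/4 = 1.079
Smallest n/ν is J → limiting reagent.
A consumed = (4/2) × 1.357 = 2.714 mol
A remaining = 4.316 − 2.714 = 1.602 mol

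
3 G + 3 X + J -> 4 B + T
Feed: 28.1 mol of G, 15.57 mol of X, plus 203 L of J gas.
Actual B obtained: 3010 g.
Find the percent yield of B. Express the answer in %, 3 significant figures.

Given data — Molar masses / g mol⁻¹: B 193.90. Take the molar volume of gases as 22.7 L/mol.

74.8 %

n(G) = 28.10 mol
n(X) = 15.57 mol
n(J) = 203.0 / 22.7 = 8.943 mol
n/ν for G = 28.10/3 = 9.367
n/ν for X = 15.57/3 = 5.190
n/ν for J = 8.943/1 = 8.943
Smallest n/ν is X → limiting reagent.
theoretical n(B) = (4/3) × 15.57 = 20.76 mol → 4025 g
% yield = 3010 / 4025 × 100 = 74.78 %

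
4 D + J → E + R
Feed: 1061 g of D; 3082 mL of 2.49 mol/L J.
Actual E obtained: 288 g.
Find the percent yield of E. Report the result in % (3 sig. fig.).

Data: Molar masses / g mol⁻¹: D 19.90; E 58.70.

63.9 %

n(D) = 1061 / 19.90 = 53.32 mol
n(J) = 2.49 × 3082/1000 = 7.674 mol
n/ν for D = 53.32/4 = 13.33
n/ν for J = 7.674/1 = 7.674
Smallest n/ν is J → limiting reagent.
theoretical n(E) = (1/1) × 7.674 = 7.674 mol → 450.5 g
% yield = 288 / 450.5 × 100 = 63.93 %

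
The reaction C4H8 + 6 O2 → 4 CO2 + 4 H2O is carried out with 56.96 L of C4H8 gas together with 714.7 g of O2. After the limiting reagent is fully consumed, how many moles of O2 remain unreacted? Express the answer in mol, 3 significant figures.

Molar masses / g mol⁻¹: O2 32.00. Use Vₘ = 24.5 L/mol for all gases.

n(C4H8) = 56.96 / 24.5 = 2.325 mol
n(O2) = 714.7 / 32.00 = 22.33 mol
n/ν for C4H8 = 2.325/1 = 2.325
n/ν for O2 = 22.33/6 = 3.722
Smallest n/ν is C4H8 → limiting reagent.
O2 consumed = (6/1) × 2.325 = 13.95 mol
O2 remaining = 22.33 − 13.95 = 8.380 mol

8.38 mol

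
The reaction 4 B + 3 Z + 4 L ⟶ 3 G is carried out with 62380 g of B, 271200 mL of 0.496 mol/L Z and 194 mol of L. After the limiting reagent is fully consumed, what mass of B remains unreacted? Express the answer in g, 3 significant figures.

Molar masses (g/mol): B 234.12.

n(B) = 62380 / 234.12 = 266.4 mol
n(Z) = 0.496 × 271200/1000 = 134.5 mol
n(L) = 194.0 mol
n/ν → B: 66.60, Z: 44.83, L: 48.50; Z is limiting.
B consumed = (4/3) × 134.5 = 179.3 mol
B remaining = 266.4 − 179.3 = 87.10 mol
mass = 87.10 × 234.12 = 20390 g

20400 g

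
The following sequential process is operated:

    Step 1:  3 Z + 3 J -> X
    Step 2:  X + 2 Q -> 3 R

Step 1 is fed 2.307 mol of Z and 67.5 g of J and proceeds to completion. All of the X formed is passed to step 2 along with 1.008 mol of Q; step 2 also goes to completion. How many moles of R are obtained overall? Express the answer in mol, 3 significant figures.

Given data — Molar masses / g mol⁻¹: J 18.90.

1.51 mol

Step 1:
n(Z) = 2.307 mol
n(J) = 67.50 / 18.90 = 3.571 mol
n/ν for Z = 2.307/3 = 0.7690
n/ν for J = 3.571/3 = 1.190
Smallest n/ν is Z → limiting reagent.
n(X) produced = (1/3) × 2.307 = 0.7690 mol
Step 2:
n(X) available = 0.7690 mol
n(Q) = 1.008 mol
n/ν for X = 0.7690/1 = 0.7690
n/ν for Q = 1.008/2 = 0.5040
Smallest n/ν is Q → limiting reagent.
n(R) = (3/2) × 1.008 = 1.512 mol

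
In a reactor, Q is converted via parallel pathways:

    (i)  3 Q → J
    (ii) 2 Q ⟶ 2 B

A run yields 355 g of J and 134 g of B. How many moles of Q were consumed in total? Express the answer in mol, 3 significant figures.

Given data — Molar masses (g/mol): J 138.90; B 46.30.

10.6 mol

n(J) = 355 / 138.90 = 2.556 mol
n(B) = 134 / 46.30 = 2.894 mol
n(Q) via (i) = (3/1)×2.556 = 7.668 mol
n(Q) via (ii) = (2/2)×2.894 = 2.894 mol
total n(Q) = 7.668 + 2.894 = 10.56 mol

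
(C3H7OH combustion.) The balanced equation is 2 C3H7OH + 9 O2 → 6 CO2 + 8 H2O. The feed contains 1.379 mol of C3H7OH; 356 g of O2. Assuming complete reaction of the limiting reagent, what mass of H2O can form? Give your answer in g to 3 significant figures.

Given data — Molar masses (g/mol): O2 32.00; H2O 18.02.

n(C3H7OH) = 1.379 mol
n(O2) = 356.0 / 32.00 = 11.13 mol
n/ν for C3H7OH = 1.379/2 = 0.6895
n/ν for O2 = 11.13/9 = 1.237
Smallest n/ν is C3H7OH → limiting reagent.
n(H2O) = (8/2) × 1.379 = 5.516 mol
mass = 5.516 × 18.02 = 99.40 g

99.4 g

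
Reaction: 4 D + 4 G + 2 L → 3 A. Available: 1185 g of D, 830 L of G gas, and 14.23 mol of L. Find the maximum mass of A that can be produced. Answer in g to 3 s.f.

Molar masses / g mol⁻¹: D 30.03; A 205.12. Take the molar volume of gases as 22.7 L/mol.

4380 g

n(D) = 1185 / 30.03 = 39.46 mol
n(G) = 830.0 / 22.7 = 36.56 mol
n(L) = 14.23 mol
n/ν → D: 9.865, G: 9.140, L: 7.115; L is limiting.
n(A) = (3/2) × 14.23 = 21.35 mol
mass = 21.35 × 205.12 = 4379 g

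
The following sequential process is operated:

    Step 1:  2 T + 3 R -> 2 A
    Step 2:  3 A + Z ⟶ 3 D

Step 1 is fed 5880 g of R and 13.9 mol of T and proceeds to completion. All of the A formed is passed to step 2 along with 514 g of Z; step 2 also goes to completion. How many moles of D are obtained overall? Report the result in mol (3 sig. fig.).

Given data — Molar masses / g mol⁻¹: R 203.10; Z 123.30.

Step 1:
n(R) = 5880 / 203.10 = 28.95 mol
n(T) = 13.90 mol
n/ν for R = 28.95/3 = 9.650
n/ν for T = 13.90/2 = 6.950
Smallest n/ν is T → limiting reagent.
n(A) produced = (2/2) × 13.90 = 13.90 mol
Step 2:
n(A) available = 13.90 mol
n(Z) = 514.0 / 123.30 = 4.169 mol
n/ν for A = 13.90/3 = 4.633
n/ν for Z = 4.169/1 = 4.169
Smallest n/ν is Z → limiting reagent.
n(D) = (3/1) × 4.169 = 12.51 mol

12.5 mol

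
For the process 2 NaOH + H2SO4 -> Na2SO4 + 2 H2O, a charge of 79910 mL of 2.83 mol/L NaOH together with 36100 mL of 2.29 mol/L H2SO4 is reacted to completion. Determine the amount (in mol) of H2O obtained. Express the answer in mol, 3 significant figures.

165 mol

n(NaOH) = 2.83 × 79910/1000 = 226.1 mol
n(H2SO4) = 2.29 × 36100/1000 = 82.67 mol
n/ν → NaOH: 113.1, H2SO4: 82.67; H2SO4 is limiting.
n(H2O) = (2/1) × 82.67 = 165.3 mol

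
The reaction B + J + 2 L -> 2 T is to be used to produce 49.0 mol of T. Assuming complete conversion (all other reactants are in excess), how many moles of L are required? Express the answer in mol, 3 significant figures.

49.0 mol

n(T) = 49.00 mol
n(L) = (2/2) × 49.00 = 49.00 mol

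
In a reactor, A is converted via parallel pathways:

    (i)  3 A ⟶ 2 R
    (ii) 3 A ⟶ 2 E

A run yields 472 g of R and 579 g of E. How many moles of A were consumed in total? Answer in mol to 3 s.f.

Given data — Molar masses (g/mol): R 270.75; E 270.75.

n(R) = 472 / 270.75 = 1.743 mol
n(E) = 579 / 270.75 = 2.139 mol
n(A) via (i) = (3/2)×1.743 = 2.615 mol
n(A) via (ii) = (3/2)×2.139 = 3.209 mol
total n(A) = 2.615 + 3.209 = 5.824 mol

5.82 mol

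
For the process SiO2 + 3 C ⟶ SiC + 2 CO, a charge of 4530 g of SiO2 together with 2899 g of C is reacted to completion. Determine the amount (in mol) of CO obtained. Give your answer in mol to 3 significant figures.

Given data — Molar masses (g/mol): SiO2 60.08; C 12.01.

n(SiO2) = 4530 / 60.08 = 75.40 mol
n(C) = 2899 / 12.01 = 241.4 mol
n/ν for SiO2 = 75.40/1 = 75.40
n/ν for C = 241.4/3 = 80.47
Smallest n/ν is SiO2 → limiting reagent.
n(CO) = (2/1) × 75.40 = 150.8 mol

151 mol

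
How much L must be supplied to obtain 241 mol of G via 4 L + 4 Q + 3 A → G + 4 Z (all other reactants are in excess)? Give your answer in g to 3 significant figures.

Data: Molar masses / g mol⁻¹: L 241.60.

n(G) = 241.0 mol
n(L) = (4/1) × 241.0 = 964.0 mol
mass = 964.0 × 241.60 = 232900 g

233000 g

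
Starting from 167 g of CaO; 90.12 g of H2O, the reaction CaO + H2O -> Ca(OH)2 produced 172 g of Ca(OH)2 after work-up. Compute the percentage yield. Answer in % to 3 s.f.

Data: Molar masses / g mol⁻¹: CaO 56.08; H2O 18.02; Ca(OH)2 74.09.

n(CaO) = 167.0 / 56.08 = 2.978 mol
n(H2O) = 90.12 / 18.02 = 5.001 mol
n/ν for CaO = 2.978/1 = 2.978
n/ν for H2O = 5.001/1 = 5.001
Smallest n/ν is CaO → limiting reagent.
theoretical n(Ca(OH)2) = (1/1) × 2.978 = 2.978 mol → 220.6 g
% yield = 172 / 220.6 × 100 = 77.97 %

78.0 %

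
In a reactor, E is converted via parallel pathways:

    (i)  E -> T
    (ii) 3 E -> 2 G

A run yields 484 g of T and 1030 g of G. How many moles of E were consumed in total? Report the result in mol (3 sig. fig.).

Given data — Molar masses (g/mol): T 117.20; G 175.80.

12.9 mol

n(T) = 484 / 117.20 = 4.130 mol
n(G) = 1030 / 175.80 = 5.859 mol
n(E) via (i) = (1/1)×4.130 = 4.130 mol
n(E) via (ii) = (3/2)×5.859 = 8.789 mol
total n(E) = 4.130 + 8.789 = 12.92 mol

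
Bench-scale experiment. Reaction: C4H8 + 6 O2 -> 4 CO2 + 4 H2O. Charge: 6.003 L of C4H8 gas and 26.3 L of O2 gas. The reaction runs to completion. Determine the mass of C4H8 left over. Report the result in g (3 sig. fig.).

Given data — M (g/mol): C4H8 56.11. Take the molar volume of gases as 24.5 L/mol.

3.71 g

n(C4H8) = 6.003 / 24.5 = 0.2450 mol
n(O2) = 26.30 / 24.5 = 1.073 mol
n/ν for C4H8 = 0.2450/1 = 0.2450
n/ν for O2 = 1.073/6 = 0.1788
Smallest n/ν is O2 → limiting reagent.
C4H8 consumed = (1/6) × 1.073 = 0.1788 mol
C4H8 remaining = 0.2450 − 0.1788 = 0.06620 mol
mass = 0.06620 × 56.11 = 3.714 g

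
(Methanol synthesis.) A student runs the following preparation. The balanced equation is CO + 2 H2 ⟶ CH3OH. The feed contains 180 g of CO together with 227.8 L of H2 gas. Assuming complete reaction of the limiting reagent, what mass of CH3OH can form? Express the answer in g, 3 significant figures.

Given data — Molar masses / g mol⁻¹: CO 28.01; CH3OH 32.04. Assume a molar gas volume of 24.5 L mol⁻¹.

149 g

n(CO) = 180.0 / 28.01 = 6.426 mol
n(H2) = 227.8 / 24.5 = 9.298 mol
n/ν for CO = 6.426/1 = 6.426
n/ν for H2 = 9.298/2 = 4.649
Smallest n/ν is H2 → limiting reagent.
n(CH3OH) = (1/2) × 9.298 = 4.649 mol
mass = 4.649 × 32.04 = 149.0 g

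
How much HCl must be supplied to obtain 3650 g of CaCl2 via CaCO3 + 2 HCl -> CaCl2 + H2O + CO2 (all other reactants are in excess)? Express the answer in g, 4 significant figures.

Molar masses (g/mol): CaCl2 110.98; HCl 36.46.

2398 g

n(CaCl2) = 3650 / 110.98 = 32.89 mol
n(HCl) = (2/1) × 32.89 = 65.78 mol
mass = 65.78 × 36.46 = 2398 g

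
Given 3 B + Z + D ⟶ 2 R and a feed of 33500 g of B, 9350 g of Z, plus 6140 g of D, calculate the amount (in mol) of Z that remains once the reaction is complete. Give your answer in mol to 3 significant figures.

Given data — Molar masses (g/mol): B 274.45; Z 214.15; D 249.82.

n(B) = 33500 / 274.45 = 122.1 mol
n(Z) = 9350 / 214.15 = 43.66 mol
n(D) = 6140 / 249.82 = 24.58 mol
n/ν for B = 122.1/3 = 40.70
n/ν for Z = 43.66/1 = 43.66
n/ν for D = 24.58/1 = 24.58
Smallest n/ν is D → limiting reagent.
Z consumed = (1/1) × 24.58 = 24.58 mol
Z remaining = 43.66 − 24.58 = 19.08 mol

19.1 mol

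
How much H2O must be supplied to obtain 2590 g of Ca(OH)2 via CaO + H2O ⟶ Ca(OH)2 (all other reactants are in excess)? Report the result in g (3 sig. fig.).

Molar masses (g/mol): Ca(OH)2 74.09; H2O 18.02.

630 g

n(Ca(OH)2) = 2590 / 74.09 = 34.96 mol
n(H2O) = (1/1) × 34.96 = 34.96 mol
mass = 34.96 × 18.02 = 630.0 g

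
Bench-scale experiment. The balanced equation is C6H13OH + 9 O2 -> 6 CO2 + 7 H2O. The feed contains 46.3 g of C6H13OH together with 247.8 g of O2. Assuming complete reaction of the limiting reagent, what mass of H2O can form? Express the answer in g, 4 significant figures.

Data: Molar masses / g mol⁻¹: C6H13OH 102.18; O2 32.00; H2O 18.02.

n(C6H13OH) = 46.30 / 102.18 = 0.4531 mol
n(O2) = 247.8 / 32.00 = 7.744 mol
n/ν for C6H13OH = 0.4531/1 = 0.4531
n/ν for O2 = 7.744/9 = 0.8604
Smallest n/ν is C6H13OH → limiting reagent.
n(H2O) = (7/1) × 0.4531 = 3.172 mol
mass = 3.172 × 18.02 = 57.16 g

57.16 g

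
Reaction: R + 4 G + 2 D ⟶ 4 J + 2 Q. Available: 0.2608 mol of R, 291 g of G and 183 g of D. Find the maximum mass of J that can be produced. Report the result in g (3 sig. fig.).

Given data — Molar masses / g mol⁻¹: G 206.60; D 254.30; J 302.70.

316 g

n(R) = 0.2608 mol
n(G) = 291.0 / 206.60 = 1.409 mol
n(D) = 183.0 / 254.30 = 0.7196 mol
n/ν for R = 0.2608/1 = 0.2608
n/ν for G = 1.409/4 = 0.3523
n/ν for D = 0.7196/2 = 0.3598
Smallest n/ν is R → limiting reagent.
n(J) = (4/1) × 0.2608 = 1.043 mol
mass = 1.043 × 302.70 = 315.7 g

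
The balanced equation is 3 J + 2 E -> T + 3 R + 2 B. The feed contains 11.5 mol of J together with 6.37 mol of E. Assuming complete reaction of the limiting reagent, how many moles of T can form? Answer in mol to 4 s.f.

n(J) = 11.50 mol
n(E) = 6.370 mol
n/ν → J: 3.833, E: 3.185; E is limiting.
n(T) = (1/2) × 6.370 = 3.185 mol

3.185 mol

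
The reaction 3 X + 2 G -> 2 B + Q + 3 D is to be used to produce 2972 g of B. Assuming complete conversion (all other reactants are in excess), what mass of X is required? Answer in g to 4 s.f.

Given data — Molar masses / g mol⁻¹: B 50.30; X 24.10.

n(B) = 2972 / 50.30 = 59.09 mol
n(X) = (3/2) × 59.09 = 88.64 mol
mass = 88.64 × 24.10 = 2136 g

2136 g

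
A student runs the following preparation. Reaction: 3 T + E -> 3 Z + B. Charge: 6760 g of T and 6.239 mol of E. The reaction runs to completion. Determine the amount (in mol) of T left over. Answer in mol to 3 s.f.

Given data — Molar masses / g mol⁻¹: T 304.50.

n(T) = 6760 / 304.50 = 22.20 mol
n(E) = 6.239 mol
n/ν → T: 7.400, E: 6.239; E is limiting.
T consumed = (3/1) × 6.239 = 18.72 mol
T remaining = 22.20 − 18.72 = 3.480 mol

3.48 mol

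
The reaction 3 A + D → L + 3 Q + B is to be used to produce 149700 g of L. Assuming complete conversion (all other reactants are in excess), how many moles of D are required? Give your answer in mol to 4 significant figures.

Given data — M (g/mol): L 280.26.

534.1 mol

n(L) = 149700 / 280.26 = 534.1 mol
n(D) = (1/1) × 534.1 = 534.1 mol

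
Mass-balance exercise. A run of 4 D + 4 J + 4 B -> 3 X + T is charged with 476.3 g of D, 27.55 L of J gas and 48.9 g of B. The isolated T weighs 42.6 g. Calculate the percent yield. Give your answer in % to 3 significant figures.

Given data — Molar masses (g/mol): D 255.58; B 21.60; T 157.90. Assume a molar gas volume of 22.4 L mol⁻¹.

87.7 %

n(D) = 476.3 / 255.58 = 1.864 mol
n(J) = 27.55 / 22.4 = 1.230 mol
n(B) = 48.90 / 21.60 = 2.264 mol
n/ν → D: 0.4660, J: 0.3075, B: 0.5660; J is limiting.
theoretical n(T) = (1/4) × 1.230 = 0.3075 mol → 48.55 g
% yield = 42.6 / 48.55 × 100 = 87.74 %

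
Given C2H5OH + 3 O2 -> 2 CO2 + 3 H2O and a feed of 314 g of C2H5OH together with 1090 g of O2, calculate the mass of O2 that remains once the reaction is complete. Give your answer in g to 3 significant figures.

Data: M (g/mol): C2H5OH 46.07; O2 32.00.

436 g

n(C2H5OH) = 314.0 / 46.07 = 6.816 mol
n(O2) = 1090 / 32.00 = 34.06 mol
n/ν for C2H5OH = 6.816/1 = 6.816
n/ν for O2 = 34.06/3 = 11.35
Smallest n/ν is C2H5OH → limiting reagent.
O2 consumed = (3/1) × 6.816 = 20.45 mol
O2 remaining = 34.06 − 20.45 = 13.61 mol
mass = 13.61 × 32.00 = 435.5 g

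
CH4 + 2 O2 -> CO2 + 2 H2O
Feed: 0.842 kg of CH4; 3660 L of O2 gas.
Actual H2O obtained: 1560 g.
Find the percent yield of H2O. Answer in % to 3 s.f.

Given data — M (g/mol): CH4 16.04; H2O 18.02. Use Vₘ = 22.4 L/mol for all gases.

82.5 %

n(CH4) = 0.8420×1000 / 16.04 = 52.49 mol
n(O2) = 3660 / 22.4 = 163.4 mol
n/ν → CH4: 52.49, O2: 81.70; CH4 is limiting.
theoretical n(H2O) = (2/1) × 52.49 = 105.0 mol → 1892 g
% yield = 1560 / 1892 × 100 = 82.45 %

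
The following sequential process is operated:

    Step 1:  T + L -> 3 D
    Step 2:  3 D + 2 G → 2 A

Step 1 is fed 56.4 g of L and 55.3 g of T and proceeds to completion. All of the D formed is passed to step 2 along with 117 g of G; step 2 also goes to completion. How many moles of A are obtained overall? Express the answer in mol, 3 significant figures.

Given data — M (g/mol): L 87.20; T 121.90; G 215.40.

0.543 mol

Step 1:
n(L) = 56.40 / 87.20 = 0.6468 mol
n(T) = 55.30 / 121.90 = 0.4537 mol
n/ν for L = 0.6468/1 = 0.6468
n/ν for T = 0.4537/1 = 0.4537
Smallest n/ν is T → limiting reagent.
n(D) produced = (3/1) × 0.4537 = 1.361 mol
Step 2:
n(D) available = 1.361 mol
n(G) = 117.0 / 215.40 = 0.5432 mol
n/ν for D = 1.361/3 = 0.4537
n/ν for G = 0.5432/2 = 0.2716
Smallest n/ν is G → limiting reagent.
n(A) = (2/2) × 0.5432 = 0.5432 mol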